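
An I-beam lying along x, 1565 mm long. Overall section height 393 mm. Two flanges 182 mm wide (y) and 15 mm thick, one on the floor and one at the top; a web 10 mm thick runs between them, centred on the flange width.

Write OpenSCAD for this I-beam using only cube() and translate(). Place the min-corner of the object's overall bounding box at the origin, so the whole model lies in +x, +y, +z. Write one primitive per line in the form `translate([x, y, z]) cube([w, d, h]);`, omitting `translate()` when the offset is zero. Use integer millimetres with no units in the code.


cube([1565, 182, 15]);
translate([0, 86, 15]) cube([1565, 10, 363]);
translate([0, 0, 378]) cube([1565, 182, 15]);


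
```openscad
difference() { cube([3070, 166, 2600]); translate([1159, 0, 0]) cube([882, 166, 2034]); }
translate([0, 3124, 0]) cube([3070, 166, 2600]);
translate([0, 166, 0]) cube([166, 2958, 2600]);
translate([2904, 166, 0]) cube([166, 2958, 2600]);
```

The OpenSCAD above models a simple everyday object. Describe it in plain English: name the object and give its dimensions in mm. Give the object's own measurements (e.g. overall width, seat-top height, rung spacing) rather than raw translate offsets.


A single room: four walls, each 2600 mm tall and 166 mm thick, enclosing an outside footprint 3070×3290 mm (x × y), no floor or roof. The front and back walls (−y and +y sides) run the full x-width; the side walls fit between their inner faces. A door opening 882 mm wide and 2034 mm tall is cut through the front wall from the floor up, its −x edge 1159 mm from the wall's −x end.


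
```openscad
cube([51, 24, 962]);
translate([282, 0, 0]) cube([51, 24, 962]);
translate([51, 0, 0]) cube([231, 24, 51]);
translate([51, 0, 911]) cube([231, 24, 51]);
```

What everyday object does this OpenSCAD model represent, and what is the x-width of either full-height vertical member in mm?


A picture frame. The border width is 51 mm.

Four thin pieces enclosing a rectangular opening — a picture frame. The two full-height stiles are 962 mm tall; the top rail sits at z = 911 and is 51 mm tall, so the border above the opening is 962 − 911 = 51 mm, matching the stile x-width.


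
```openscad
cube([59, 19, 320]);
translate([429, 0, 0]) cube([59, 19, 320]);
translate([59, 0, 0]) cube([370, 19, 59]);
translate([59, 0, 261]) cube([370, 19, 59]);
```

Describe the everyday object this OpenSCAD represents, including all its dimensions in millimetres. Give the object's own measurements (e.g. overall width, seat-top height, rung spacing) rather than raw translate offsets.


A rectangular picture frame lying in the x–z plane (depth along y). The opening is 370 mm wide (x) by 202 mm tall (z), surrounded by a border 59 mm wide on all four sides. The frame is 19 mm deep and is made of two full-height vertical stiles with two horizontal rails fitted between them.


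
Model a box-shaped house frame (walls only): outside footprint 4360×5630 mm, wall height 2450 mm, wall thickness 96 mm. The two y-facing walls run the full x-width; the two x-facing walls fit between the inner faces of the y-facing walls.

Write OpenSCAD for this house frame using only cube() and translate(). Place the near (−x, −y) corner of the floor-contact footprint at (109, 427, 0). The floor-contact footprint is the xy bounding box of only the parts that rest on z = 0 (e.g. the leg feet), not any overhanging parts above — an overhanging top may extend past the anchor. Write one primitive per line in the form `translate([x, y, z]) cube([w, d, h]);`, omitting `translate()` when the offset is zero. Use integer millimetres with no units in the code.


translate([109, 427, 0]) cube([4360, 96, 2450]);
translate([109, 5961, 0]) cube([4360, 96, 2450]);
translate([109, 523, 0]) cube([96, 5438, 2450]);
translate([4373, 523, 0]) cube([96, 5438, 2450]);


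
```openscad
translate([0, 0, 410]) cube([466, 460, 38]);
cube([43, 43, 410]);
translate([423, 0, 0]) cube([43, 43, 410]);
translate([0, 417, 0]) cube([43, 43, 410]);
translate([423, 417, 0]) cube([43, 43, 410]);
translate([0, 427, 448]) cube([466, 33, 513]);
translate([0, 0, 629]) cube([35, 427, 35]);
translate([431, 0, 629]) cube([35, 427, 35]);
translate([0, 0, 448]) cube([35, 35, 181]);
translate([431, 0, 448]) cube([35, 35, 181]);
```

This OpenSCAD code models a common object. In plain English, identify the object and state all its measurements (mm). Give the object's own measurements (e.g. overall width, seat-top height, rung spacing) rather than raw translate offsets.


A chair. The seat is a 466×460×38 mm slab with its top at z = 448 mm, on four 43×43 mm corner legs (flush with the seat edges, standing on z = 0). A flat backrest 33 mm thick, 513 mm tall, spans the full seat width and rises from the seat top along its +y edge, rear face flush with the rear of the seat. Two armrests of 35×35 mm section run along each side from the seat's front edge to the front of the backrest, top faces 216 mm above the seat top and outer faces flush with the seat's x-edges; a 35×35 mm post under the front of each armrest stands on the seat at the front corner.


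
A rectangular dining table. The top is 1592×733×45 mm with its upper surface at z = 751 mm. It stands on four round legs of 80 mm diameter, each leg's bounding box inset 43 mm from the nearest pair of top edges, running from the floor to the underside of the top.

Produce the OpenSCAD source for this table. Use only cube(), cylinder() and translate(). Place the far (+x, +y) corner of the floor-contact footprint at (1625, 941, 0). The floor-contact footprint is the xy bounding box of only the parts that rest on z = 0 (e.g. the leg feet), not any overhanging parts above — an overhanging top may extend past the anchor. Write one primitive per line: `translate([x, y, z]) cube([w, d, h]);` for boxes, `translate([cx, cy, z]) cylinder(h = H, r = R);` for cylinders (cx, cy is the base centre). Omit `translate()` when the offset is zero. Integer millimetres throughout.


translate([76, 251, 706]) cube([1592, 733, 45]);
translate([159, 334, 0]) cylinder(h = 706, r = 40);
translate([1585, 334, 0]) cylinder(h = 706, r = 40);
translate([159, 901, 0]) cylinder(h = 706, r = 40);
translate([1585, 901, 0]) cylinder(h = 706, r = 40);


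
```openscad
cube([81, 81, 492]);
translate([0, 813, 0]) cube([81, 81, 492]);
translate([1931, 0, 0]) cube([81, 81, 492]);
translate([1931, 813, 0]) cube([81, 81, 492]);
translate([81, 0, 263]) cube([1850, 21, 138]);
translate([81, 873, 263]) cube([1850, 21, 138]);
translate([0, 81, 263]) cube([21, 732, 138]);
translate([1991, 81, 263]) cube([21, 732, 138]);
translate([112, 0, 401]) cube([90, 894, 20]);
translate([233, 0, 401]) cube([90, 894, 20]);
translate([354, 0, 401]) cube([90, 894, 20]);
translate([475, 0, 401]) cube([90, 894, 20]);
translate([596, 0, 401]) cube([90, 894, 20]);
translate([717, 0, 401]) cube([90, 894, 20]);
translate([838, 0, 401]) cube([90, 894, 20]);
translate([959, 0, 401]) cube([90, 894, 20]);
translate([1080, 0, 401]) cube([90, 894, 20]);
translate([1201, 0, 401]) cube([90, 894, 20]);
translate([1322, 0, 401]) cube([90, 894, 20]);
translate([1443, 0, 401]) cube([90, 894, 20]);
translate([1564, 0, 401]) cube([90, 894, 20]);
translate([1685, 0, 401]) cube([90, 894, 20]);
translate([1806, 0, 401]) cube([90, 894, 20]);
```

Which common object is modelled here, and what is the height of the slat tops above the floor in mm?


A bed frame. The slat-top height is 421 mm.

Four posts, four rails, and a row of slats — a bed frame. Slats sit on the rails at z = 263 + 138 = 401; with slat thickness 20, the top is 421 mm.


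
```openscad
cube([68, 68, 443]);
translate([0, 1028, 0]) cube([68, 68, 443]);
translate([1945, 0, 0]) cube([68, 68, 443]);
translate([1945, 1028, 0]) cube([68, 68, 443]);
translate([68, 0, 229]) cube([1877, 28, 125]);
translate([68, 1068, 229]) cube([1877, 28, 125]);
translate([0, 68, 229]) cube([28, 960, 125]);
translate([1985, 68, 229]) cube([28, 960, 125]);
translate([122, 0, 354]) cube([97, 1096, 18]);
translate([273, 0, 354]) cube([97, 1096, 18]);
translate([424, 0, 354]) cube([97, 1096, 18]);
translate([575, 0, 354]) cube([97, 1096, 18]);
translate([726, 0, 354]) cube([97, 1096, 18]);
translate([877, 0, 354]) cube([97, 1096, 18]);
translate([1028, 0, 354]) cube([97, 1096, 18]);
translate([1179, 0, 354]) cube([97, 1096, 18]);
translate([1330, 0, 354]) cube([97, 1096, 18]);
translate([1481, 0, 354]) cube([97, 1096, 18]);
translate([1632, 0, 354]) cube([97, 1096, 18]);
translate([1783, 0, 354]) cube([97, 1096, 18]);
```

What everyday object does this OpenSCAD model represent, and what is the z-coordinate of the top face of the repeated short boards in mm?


A bed frame. The slat-top height is 372 mm.

Four posts, four rails, and a row of slats — a bed frame. Slats sit on the rails at z = 229 + 125 = 354; with slat thickness 18, the top is 372 mm.


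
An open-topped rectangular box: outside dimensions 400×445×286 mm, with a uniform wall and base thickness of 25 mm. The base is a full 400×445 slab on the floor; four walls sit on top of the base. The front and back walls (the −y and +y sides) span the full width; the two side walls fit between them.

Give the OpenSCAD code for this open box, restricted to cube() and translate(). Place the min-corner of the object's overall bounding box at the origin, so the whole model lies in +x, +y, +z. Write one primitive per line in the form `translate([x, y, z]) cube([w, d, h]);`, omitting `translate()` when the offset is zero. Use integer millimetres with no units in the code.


cube([400, 445, 25]);
translate([0, 0, 25]) cube([400, 25, 261]);
translate([0, 420, 25]) cube([400, 25, 261]);
translate([0, 25, 25]) cube([25, 395, 261]);
translate([375, 25, 25]) cube([25, 395, 261]);


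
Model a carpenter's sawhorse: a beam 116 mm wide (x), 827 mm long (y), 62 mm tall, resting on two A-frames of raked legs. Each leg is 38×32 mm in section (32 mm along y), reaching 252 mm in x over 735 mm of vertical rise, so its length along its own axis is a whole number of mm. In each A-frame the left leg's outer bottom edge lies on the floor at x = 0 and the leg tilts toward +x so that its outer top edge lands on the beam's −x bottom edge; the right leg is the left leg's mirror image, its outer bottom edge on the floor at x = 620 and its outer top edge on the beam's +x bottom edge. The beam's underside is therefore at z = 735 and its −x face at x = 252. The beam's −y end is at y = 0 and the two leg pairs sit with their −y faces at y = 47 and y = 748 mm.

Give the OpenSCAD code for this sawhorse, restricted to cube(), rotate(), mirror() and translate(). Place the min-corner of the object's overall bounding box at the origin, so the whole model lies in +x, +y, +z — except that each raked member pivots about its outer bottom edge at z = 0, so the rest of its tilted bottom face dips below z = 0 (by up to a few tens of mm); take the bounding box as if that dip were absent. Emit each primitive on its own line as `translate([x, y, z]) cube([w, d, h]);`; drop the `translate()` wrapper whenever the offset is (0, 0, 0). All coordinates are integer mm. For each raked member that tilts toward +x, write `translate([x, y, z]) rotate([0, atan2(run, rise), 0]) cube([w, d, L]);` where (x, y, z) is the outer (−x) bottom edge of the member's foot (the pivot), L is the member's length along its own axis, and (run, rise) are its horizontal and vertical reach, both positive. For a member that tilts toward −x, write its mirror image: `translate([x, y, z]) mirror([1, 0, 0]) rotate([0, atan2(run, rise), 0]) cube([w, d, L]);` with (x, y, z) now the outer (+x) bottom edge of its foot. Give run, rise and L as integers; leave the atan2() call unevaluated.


// leg length = √(252² + 735²) = 777
// right-leg outer foot x = 2·252 + 116 = 620
// beam min-corner = (252, 0, 735)
translate([252, 0, 735]) cube([116, 827, 62]);
translate([0, 47, 0]) rotate([0, atan2(252, 735), 0]) cube([38, 32, 777]);
translate([620, 47, 0]) mirror([1, 0, 0]) rotate([0, atan2(252, 735), 0]) cube([38, 32, 777]);
translate([0, 748, 0]) rotate([0, atan2(252, 735), 0]) cube([38, 32, 777]);
translate([620, 748, 0]) mirror([1, 0, 0]) rotate([0, atan2(252, 735), 0]) cube([38, 32, 777]);


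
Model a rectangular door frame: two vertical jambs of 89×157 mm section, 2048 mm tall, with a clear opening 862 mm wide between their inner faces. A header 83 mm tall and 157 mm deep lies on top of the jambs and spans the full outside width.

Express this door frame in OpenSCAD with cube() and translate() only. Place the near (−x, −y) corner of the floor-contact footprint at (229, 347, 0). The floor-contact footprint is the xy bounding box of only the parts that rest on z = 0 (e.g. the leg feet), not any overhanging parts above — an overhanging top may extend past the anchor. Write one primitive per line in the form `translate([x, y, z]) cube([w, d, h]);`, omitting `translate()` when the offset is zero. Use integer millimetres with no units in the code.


translate([229, 347, 0]) cube([89, 157, 2048]);
translate([1180, 347, 0]) cube([89, 157, 2048]);
translate([229, 347, 2048]) cube([1040, 157, 83]);


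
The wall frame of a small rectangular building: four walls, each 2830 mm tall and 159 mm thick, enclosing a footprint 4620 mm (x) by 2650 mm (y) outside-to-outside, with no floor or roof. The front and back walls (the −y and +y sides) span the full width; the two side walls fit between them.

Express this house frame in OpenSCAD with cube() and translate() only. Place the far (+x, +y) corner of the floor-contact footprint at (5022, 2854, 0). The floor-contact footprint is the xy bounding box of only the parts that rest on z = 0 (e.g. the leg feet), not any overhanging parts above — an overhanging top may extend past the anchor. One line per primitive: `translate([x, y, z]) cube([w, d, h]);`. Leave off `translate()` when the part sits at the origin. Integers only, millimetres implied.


translate([402, 204, 0]) cube([4620, 159, 2830]);
translate([402, 2695, 0]) cube([4620, 159, 2830]);
translate([402, 363, 0]) cube([159, 2332, 2830]);
translate([4863, 363, 0]) cube([159, 2332, 2830]);


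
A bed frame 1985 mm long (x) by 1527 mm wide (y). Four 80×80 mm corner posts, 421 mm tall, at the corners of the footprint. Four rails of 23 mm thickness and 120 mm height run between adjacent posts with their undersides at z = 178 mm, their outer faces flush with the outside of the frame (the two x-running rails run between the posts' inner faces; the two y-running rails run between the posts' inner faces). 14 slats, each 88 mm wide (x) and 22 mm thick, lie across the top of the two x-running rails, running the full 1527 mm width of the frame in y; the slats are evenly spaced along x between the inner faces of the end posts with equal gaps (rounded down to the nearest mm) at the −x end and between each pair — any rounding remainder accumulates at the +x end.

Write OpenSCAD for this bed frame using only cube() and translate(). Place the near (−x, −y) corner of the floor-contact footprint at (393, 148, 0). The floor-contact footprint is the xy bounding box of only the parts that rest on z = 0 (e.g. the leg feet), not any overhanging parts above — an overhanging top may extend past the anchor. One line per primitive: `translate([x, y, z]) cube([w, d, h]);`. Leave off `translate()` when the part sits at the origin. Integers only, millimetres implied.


// slat z = rail_z + rail_h = 178 + 120 = 298
// slat gap = ⌊(1825 − 14·88) / 15⌋ = 39
translate([393, 148, 0]) cube([80, 80, 421]);
translate([393, 1595, 0]) cube([80, 80, 421]);
translate([2298, 148, 0]) cube([80, 80, 421]);
translate([2298, 1595, 0]) cube([80, 80, 421]);
translate([473, 148, 178]) cube([1825, 23, 120]);
translate([473, 1652, 178]) cube([1825, 23, 120]);
translate([393, 228, 178]) cube([23, 1367, 120]);
translate([2355, 228, 178]) cube([23, 1367, 120]);
translate([512, 148, 298]) cube([88, 1527, 22]);
translate([639, 148, 298]) cube([88, 1527, 22]);
translate([766, 148, 298]) cube([88, 1527, 22]);
translate([893, 148, 298]) cube([88, 1527, 22]);
translate([1020, 148, 298]) cube([88, 1527, 22]);
translate([1147, 148, 298]) cube([88, 1527, 22]);
translate([1274, 148, 298]) cube([88, 1527, 22]);
translate([1401, 148, 298]) cube([88, 1527, 22]);
translate([1528, 148, 298]) cube([88, 1527, 22]);
translate([1655, 148, 298]) cube([88, 1527, 22]);
translate([1782, 148, 298]) cube([88, 1527, 22]);
translate([1909, 148, 298]) cube([88, 1527, 22]);
translate([2036, 148, 298]) cube([88, 1527, 22]);
translate([2163, 148, 298]) cube([88, 1527, 22]);


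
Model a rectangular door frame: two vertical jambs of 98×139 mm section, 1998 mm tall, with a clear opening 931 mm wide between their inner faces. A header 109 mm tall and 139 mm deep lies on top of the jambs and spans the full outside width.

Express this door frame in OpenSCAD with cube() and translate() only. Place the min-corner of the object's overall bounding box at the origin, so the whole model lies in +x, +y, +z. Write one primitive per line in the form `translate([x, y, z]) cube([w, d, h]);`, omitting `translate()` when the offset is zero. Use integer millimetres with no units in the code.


cube([98, 139, 1998]);
translate([1029, 0, 0]) cube([98, 139, 1998]);
translate([0, 0, 1998]) cube([1127, 139, 109]);


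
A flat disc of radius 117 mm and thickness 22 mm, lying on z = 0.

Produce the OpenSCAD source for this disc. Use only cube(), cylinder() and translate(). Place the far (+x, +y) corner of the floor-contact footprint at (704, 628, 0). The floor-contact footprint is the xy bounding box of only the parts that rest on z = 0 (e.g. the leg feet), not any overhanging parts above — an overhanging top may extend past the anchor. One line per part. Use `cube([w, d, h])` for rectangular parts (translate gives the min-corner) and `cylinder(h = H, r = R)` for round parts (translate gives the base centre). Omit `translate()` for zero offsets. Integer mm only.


translate([587, 511, 0]) cylinder(h = 22, r = 117);


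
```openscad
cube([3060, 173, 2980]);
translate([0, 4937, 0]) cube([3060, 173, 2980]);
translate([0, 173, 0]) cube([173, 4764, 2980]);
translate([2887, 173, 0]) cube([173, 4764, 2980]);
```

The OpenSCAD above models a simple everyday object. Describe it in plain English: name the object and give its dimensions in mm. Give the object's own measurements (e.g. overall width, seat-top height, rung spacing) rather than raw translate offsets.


The wall frame of a small rectangular building: four walls, each 2980 mm tall and 173 mm thick, enclosing a footprint 3060 mm (x) by 5110 mm (y) outside-to-outside, with no floor or roof. The front and back walls (the −y and +y sides) span the full width; the two side walls fit between them.


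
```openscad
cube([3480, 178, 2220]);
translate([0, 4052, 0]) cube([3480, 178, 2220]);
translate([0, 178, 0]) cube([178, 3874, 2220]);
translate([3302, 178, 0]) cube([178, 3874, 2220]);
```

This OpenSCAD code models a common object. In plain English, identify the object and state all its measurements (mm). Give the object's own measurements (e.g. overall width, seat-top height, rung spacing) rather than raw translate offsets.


The wall frame of a small rectangular building: four walls, each 2220 mm tall and 178 mm thick, enclosing a footprint 3480 mm (x) by 4230 mm (y) outside-to-outside, with no floor or roof. The front and back walls (the −y and +y sides) span the full width; the two side walls fit between them.


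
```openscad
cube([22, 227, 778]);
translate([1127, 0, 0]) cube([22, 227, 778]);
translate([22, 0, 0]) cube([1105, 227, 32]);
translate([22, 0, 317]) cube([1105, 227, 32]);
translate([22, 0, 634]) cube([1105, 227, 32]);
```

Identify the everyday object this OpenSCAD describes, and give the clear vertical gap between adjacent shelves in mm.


A bookshelf. The clear shelf gap is 285 mm.

Two tall side panels with 3 horizontal boards between them — a bookshelf. The first two shelf undersides are at z = 0 and z = 317; with shelf thickness 32, the clear gap is 317 − 0 − 32 = 285 mm.


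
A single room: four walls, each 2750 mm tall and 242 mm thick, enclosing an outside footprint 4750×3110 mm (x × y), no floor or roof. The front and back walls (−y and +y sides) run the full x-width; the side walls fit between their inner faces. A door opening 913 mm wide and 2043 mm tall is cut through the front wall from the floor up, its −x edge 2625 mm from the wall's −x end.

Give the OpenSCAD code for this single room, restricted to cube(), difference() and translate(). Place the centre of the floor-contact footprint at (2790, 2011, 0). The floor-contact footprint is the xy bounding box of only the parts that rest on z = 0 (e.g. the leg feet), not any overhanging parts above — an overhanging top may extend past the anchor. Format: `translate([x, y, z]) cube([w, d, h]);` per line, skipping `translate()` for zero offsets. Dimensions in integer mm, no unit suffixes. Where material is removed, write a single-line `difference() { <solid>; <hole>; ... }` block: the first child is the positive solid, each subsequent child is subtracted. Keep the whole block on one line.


difference() { translate([415, 456, 0]) cube([4750, 242, 2750]); translate([3040, 456, 0]) cube([913, 242, 2043]); }
translate([415, 3324, 0]) cube([4750, 242, 2750]);
translate([415, 698, 0]) cube([242, 2626, 2750]);
translate([4923, 698, 0]) cube([242, 2626, 2750]);


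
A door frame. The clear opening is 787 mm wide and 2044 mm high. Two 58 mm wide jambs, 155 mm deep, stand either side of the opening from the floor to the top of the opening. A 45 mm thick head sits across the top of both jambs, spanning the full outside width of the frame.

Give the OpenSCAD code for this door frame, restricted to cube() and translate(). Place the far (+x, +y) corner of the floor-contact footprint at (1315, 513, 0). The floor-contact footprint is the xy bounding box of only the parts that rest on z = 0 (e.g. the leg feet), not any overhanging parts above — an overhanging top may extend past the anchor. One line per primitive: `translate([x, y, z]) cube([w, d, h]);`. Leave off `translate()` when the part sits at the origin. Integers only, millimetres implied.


translate([412, 358, 0]) cube([58, 155, 2044]);
translate([1257, 358, 0]) cube([58, 155, 2044]);
translate([412, 358, 2044]) cube([903, 155, 45]);


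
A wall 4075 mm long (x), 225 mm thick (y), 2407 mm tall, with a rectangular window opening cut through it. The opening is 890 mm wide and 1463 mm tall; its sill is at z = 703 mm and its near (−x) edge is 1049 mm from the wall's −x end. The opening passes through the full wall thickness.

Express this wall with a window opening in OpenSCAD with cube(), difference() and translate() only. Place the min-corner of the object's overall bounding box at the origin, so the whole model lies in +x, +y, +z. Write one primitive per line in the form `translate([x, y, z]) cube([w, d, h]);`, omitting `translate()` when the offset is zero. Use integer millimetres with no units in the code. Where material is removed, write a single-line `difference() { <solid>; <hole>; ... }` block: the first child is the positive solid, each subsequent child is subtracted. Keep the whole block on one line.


difference() { cube([4075, 225, 2407]); translate([1049, 0, 703]) cube([890, 225, 1463]); }


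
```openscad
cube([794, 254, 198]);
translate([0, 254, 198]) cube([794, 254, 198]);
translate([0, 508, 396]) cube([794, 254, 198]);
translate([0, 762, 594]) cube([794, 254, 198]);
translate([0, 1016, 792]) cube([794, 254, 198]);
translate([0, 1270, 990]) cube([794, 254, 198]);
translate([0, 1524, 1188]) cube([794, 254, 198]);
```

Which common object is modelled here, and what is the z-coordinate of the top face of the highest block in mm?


A staircase. The total rise is 1386 mm.

7 identical blocks, each offset up and back from the previous — a staircase. Each step is 198 mm tall and there are 7 of them, so the total rise is 7 × 198 = 1386 mm.


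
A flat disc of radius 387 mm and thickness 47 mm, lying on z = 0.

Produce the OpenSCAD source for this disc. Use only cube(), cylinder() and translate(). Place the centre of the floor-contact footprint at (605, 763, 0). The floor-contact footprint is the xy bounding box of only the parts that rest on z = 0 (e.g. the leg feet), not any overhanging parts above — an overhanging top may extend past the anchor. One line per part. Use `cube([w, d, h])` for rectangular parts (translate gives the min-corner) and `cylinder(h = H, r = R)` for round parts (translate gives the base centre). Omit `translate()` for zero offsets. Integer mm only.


translate([605, 763, 0]) cylinder(h = 47, r = 387);


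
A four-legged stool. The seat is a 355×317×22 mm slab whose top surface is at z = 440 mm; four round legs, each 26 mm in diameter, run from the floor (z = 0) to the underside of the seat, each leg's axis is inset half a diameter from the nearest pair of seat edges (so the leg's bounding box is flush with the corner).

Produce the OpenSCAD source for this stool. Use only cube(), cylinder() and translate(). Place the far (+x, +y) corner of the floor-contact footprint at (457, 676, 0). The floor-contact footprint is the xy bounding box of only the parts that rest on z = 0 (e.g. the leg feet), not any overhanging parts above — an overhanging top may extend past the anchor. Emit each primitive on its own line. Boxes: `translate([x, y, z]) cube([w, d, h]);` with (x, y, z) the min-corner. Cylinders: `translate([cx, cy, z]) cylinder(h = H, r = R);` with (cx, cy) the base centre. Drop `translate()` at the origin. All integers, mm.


translate([102, 359, 418]) cube([355, 317, 22]);
translate([115, 372, 0]) cylinder(h = 418, r = 13);
translate([444, 372, 0]) cylinder(h = 418, r = 13);
translate([115, 663, 0]) cylinder(h = 418, r = 13);
translate([444, 663, 0]) cylinder(h = 418, r = 13);


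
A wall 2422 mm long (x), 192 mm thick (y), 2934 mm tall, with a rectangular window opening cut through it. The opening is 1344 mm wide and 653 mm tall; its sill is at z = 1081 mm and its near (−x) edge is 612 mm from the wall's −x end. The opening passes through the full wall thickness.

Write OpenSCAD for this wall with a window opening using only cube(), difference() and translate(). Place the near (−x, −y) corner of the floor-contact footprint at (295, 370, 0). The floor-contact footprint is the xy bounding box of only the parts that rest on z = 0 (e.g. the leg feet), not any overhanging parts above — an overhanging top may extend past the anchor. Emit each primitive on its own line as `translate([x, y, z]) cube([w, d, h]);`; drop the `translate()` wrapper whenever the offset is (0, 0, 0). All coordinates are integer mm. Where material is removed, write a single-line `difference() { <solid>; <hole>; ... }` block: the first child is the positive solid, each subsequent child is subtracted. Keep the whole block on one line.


difference() { translate([295, 370, 0]) cube([2422, 192, 2934]); translate([907, 370, 1081]) cube([1344, 192, 653]); }


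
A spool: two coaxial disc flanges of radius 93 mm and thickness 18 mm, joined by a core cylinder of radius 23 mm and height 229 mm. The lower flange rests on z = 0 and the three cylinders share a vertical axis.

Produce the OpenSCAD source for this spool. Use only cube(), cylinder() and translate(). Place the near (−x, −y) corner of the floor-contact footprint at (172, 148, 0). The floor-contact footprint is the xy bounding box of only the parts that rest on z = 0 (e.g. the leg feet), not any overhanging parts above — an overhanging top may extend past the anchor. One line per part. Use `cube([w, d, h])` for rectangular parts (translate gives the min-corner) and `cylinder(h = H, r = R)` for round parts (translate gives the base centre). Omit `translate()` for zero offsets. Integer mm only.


translate([265, 241, 0]) cylinder(h = 18, r = 93);
translate([265, 241, 18]) cylinder(h = 229, r = 23);
translate([265, 241, 247]) cylinder(h = 18, r = 93);


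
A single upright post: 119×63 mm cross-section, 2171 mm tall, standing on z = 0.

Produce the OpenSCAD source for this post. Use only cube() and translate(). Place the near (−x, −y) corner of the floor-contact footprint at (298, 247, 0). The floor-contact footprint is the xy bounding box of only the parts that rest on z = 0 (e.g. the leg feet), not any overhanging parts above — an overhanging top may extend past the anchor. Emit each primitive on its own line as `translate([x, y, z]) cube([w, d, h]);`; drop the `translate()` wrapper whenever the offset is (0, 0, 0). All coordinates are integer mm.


translate([298, 247, 0]) cube([119, 63, 2171]);


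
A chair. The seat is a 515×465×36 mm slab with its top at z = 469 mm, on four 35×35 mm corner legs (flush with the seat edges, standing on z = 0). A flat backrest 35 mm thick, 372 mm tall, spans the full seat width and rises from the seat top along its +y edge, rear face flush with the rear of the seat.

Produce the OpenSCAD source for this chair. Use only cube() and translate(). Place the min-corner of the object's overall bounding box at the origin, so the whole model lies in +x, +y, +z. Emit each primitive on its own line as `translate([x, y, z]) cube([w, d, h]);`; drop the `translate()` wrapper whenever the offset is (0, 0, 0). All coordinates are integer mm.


translate([0, 0, 433]) cube([515, 465, 36]);
cube([35, 35, 433]);
translate([480, 0, 0]) cube([35, 35, 433]);
translate([0, 430, 0]) cube([35, 35, 433]);
translate([480, 430, 0]) cube([35, 35, 433]);
translate([0, 430, 469]) cube([515, 35, 372]);


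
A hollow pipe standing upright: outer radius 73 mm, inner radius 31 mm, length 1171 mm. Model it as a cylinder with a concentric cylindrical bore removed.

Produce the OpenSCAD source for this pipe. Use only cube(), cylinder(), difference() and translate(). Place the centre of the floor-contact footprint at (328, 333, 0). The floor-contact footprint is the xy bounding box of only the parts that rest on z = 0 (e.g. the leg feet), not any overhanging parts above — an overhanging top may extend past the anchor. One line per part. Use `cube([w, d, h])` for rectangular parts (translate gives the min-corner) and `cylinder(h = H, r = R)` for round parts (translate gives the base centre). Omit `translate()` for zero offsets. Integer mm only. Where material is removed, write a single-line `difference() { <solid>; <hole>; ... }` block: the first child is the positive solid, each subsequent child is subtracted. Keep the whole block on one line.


difference() { translate([328, 333, 0]) cylinder(h = 1171, r = 73); translate([328, 333, 0]) cylinder(h = 1171, r = 31); }


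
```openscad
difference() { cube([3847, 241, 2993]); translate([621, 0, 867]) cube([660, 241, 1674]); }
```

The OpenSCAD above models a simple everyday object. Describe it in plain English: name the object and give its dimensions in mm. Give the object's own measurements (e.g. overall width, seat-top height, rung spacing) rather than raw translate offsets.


A wall 3847 mm long (x), 241 mm thick (y), 2993 mm tall, with a rectangular window opening cut through it. The opening is 660 mm wide and 1674 mm tall; its sill is at z = 867 mm and its near (−x) edge is 621 mm from the wall's −x end. The opening passes through the full wall thickness.


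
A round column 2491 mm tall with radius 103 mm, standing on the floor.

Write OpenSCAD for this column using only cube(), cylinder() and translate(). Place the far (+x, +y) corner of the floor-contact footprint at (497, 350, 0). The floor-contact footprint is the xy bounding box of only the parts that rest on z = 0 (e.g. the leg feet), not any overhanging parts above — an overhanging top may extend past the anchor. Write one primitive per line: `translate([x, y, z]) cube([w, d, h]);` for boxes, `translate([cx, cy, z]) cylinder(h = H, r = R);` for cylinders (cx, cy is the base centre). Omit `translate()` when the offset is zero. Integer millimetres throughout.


translate([394, 247, 0]) cylinder(h = 2491, r = 103);


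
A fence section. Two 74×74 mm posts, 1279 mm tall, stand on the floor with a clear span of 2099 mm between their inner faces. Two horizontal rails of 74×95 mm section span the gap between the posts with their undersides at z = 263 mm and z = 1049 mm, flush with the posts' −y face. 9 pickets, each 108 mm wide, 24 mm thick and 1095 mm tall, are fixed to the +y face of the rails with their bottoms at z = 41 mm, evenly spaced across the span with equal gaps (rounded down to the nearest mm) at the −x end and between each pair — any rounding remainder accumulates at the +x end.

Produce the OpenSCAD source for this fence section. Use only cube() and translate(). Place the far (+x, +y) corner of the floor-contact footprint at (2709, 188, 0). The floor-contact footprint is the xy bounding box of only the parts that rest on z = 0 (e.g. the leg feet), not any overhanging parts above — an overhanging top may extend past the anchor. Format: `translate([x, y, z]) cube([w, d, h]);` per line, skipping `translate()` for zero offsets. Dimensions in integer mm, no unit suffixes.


translate([462, 114, 0]) cube([74, 74, 1279]);
translate([2635, 114, 0]) cube([74, 74, 1279]);
translate([536, 114, 263]) cube([2099, 74, 95]);
translate([536, 114, 1049]) cube([2099, 74, 95]);
translate([648, 188, 41]) cube([108, 24, 1095]);
translate([868, 188, 41]) cube([108, 24, 1095]);
translate([1088, 188, 41]) cube([108, 24, 1095]);
translate([1308, 188, 41]) cube([108, 24, 1095]);
translate([1528, 188, 41]) cube([108, 24, 1095]);
translate([1748, 188, 41]) cube([108, 24, 1095]);
translate([1968, 188, 41]) cube([108, 24, 1095]);
translate([2188, 188, 41]) cube([108, 24, 1095]);
translate([2408, 188, 41]) cube([108, 24, 1095]);


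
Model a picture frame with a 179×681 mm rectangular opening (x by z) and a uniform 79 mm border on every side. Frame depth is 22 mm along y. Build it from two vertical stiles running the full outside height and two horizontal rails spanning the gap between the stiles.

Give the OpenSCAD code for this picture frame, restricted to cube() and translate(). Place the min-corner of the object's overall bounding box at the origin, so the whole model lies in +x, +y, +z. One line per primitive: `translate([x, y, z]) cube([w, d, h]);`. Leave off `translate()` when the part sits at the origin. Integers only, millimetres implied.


cube([79, 22, 839]);
translate([258, 0, 0]) cube([79, 22, 839]);
translate([79, 0, 0]) cube([179, 22, 79]);
translate([79, 0, 760]) cube([179, 22, 79]);


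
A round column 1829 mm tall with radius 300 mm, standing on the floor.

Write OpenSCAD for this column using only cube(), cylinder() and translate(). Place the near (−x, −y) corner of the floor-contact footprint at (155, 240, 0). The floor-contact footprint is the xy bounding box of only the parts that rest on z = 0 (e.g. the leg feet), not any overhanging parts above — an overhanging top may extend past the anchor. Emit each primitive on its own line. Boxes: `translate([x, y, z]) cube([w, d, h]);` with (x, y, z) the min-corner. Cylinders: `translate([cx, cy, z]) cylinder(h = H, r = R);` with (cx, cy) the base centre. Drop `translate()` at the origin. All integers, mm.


translate([455, 540, 0]) cylinder(h = 1829, r = 300);


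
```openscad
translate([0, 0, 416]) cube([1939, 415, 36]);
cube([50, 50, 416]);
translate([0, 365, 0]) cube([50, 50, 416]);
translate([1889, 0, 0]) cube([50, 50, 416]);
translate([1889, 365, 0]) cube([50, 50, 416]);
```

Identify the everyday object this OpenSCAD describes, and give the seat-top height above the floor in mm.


A bench. The seat-top height is 452 mm.

A long slab on four corner posts — a bench. The slab sits at z = 416 with thickness 36, so the top is 416 + 36 = 452 mm.


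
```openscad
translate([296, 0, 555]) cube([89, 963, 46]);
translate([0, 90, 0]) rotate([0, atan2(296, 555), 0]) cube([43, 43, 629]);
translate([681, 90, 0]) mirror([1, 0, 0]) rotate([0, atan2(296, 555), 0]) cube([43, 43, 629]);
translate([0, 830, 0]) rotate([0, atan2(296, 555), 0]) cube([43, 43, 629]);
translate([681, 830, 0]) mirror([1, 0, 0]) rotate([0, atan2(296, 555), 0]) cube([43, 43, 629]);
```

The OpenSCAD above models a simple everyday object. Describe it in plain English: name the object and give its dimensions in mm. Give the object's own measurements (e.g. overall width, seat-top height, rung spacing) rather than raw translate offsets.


A sawhorse. A 89×963×46 mm beam (x, y, z) sits on two A-frame leg pairs. Each pair is two raked legs of 43×43 mm section (43 mm along y) splaying symmetrically in x. Each leg rises 555 mm vertically over 296 mm of horizontal reach and is 629 mm long along its own axis. Every leg's outer bottom edge rests on the floor and its outer top edge meets a bottom edge of the beam — the left legs (tilting toward +x) meet the beam's −x bottom edge, the right legs (their mirror images, tilting toward −x) meet its +x bottom edge — so the leg tops tuck under the beam, the beam's underside is 555 mm above the floor, and the feet are 681 mm apart outside-to-outside with the beam centred between them. The two leg pairs are set in 90 mm from either end of the beam.


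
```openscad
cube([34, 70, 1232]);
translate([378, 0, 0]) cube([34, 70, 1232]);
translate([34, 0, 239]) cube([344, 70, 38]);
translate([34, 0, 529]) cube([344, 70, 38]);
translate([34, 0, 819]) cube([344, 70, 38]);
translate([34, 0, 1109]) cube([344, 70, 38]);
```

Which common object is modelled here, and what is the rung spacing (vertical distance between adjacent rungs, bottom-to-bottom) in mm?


A ladder. The rung spacing is 290 mm.

Two tall 34×70 posts with 4 short bars between them — a ladder. Adjacent rungs sit at z = 239 and z = 529, so the spacing is 529 − 239 = 290 mm.


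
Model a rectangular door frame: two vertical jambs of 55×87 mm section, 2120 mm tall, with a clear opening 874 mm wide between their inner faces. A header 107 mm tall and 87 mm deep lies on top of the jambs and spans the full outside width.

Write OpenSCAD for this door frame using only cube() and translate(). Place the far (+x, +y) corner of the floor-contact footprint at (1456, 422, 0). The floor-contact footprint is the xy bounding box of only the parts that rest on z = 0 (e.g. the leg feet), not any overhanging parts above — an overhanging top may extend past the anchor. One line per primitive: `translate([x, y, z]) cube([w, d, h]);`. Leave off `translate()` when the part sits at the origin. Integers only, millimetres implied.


translate([472, 335, 0]) cube([55, 87, 2120]);
translate([1401, 335, 0]) cube([55, 87, 2120]);
translate([472, 335, 2120]) cube([984, 87, 107]);


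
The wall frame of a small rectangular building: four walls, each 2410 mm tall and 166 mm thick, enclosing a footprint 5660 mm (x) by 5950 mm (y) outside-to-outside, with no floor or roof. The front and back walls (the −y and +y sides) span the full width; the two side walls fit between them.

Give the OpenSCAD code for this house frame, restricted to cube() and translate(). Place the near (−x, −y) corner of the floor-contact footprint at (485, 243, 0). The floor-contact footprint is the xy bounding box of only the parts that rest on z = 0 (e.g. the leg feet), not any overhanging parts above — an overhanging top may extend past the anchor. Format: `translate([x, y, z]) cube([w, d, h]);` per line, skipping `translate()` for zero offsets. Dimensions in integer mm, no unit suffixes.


translate([485, 243, 0]) cube([5660, 166, 2410]);
translate([485, 6027, 0]) cube([5660, 166, 2410]);
translate([485, 409, 0]) cube([166, 5618, 2410]);
translate([5979, 409, 0]) cube([166, 5618, 2410]);


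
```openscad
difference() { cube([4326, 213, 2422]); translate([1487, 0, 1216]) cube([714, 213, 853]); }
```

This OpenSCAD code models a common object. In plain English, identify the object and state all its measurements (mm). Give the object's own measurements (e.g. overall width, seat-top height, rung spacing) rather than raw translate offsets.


A wall 4326 mm long (x), 213 mm thick (y), 2422 mm tall, with a rectangular window opening cut through it. The opening is 714 mm wide and 853 mm tall; its sill is at z = 1216 mm and its near (−x) edge is 1487 mm from the wall's −x end. The opening passes through the full wall thickness.
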